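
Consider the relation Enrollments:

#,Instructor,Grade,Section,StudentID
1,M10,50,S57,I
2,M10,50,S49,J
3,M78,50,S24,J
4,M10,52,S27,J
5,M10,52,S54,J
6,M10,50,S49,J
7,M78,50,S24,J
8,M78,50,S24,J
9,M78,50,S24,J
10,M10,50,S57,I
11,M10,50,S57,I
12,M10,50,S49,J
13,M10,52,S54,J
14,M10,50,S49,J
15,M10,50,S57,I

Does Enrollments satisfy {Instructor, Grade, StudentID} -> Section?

No

(Instructor=M10, Grade=50, StudentID=I): rows 1, 10, 11, 15 → Section = S57, S57, S57, S57 ✓
(Instructor=M10, Grade=50, StudentID=J): rows 2, 6, 12, 14 → Section = S49, S49, S49, S49 ✓
(Instructor=M78, Grade=50, StudentID=J): rows 3, 7, 8, 9 → Section = S24, S24, S24, S24 ✓
(Instructor=M10, Grade=52, StudentID=J): rows 4, 5, 13 → Section takes values {S27, S54} — violation
Two rows agree on {Instructor, Grade, StudentID} but differ on Section, so {Instructor, Grade, StudentID} -> Section does not hold.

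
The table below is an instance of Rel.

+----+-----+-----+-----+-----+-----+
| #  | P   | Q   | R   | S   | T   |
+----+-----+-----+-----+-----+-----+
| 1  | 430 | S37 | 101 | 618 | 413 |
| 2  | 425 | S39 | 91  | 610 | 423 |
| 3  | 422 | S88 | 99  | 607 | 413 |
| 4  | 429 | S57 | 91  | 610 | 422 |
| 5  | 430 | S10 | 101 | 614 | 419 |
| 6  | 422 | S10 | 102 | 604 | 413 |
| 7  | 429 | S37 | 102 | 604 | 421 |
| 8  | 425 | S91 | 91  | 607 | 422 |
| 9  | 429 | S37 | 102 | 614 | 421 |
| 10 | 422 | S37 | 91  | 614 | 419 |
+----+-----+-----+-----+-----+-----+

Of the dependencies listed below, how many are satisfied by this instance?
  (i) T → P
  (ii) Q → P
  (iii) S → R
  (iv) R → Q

0

(i) T → P: T=413: rows 1, 3, 6 → P takes values {430, 422} — violation; T=422: rows 4, 8 → P takes values {429, 425} — violation; T=419: rows 5, 10 → P takes values {430, 422} — violation — fails.
(ii) Q → P: Q=S37: rows 1, 7, 9, 10 → P takes values {430, 429, 422} — violation; Q=S10: rows 5, 6 → P takes values {430, 422} — violation — fails.
(iii) S → R: S=607: rows 3, 8 → R takes values {99, 91} — violation; S=614: rows 5, 9, 10 → R takes values {101, 102, 91} — violation — fails.
(iv) R → Q: R=101: rows 1, 5 → Q takes values {S37, S10} — violation; R=91: rows 2, 4, 8, 10 → Q takes values {S39, S57, S91, S37} — violation; R=102: rows 6, 7, 9 → Q takes values {S10, S37} — violation — fails.
None of the 4 dependencies hold.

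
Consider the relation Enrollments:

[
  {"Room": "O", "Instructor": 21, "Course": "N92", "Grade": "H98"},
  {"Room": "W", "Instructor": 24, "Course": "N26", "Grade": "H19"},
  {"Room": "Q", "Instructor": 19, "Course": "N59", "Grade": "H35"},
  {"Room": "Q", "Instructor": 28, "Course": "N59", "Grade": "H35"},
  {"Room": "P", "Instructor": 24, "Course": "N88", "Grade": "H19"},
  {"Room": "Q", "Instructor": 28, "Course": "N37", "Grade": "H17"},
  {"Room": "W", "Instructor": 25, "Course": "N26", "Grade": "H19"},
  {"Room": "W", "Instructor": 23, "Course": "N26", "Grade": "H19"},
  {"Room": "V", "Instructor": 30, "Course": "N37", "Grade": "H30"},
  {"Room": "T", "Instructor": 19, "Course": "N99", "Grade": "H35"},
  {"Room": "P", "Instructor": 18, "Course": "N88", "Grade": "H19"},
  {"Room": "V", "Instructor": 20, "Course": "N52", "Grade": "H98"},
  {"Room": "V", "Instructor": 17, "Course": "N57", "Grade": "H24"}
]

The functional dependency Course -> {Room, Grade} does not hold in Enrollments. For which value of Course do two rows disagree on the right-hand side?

N37

Course=N92: 1 row → {Room,Grade} = (O, H98) ✓
Course=N26: 3 rows → {Room,Grade} = (W, H19), (W, H19), (W, H19) ✓
Course=N59: 2 rows → {Room,Grade} = (Q, H35), (Q, H35) ✓
Course=N88: 2 rows → {Room,Grade} = (P, H19), (P, H19) ✓
Course=N37: 2 rows → {Room,Grade} takes values {(Q, H17), (V, H30)} — violation
Course=N99: 1 row → {Room,Grade} = (T, H35) ✓
Course=N52: 1 row → {Room,Grade} = (V, H98) ✓
Course=N57: 1 row → {Room,Grade} = (V, H24) ✓
The only Course value with inconsistent RHS is Course=N37.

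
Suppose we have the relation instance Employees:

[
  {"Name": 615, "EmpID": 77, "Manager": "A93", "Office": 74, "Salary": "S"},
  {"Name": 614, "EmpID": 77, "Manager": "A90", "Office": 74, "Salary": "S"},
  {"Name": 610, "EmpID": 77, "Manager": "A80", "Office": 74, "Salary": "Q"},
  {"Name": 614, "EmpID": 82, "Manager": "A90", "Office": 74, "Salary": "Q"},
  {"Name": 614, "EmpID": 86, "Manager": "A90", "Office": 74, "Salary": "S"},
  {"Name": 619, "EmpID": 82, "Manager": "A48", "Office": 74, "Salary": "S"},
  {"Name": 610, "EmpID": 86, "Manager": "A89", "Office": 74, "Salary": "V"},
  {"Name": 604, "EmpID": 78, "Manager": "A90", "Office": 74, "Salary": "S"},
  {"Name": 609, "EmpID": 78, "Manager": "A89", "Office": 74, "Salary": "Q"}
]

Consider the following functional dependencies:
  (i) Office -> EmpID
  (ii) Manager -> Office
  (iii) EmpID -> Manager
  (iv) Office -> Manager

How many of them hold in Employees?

(i) Office -> EmpID: Office=74: 9 rows → EmpID takes values {77, 82, 86, 78} — violation — fails.
(ii) Manager -> Office: every LHS value maps to a single RHS value — holds.
(iii) EmpID -> Manager: EmpID=77: 3 rows → Manager takes values {A93, A90, A80} — violation; EmpID=82: 2 rows → Manager takes values {A90, A48} — violation; EmpID=86: 2 rows → Manager takes values {A90, A89} — violation; EmpID=78: 2 rows → Manager takes values {A90, A89} — violation — fails.
(iv) Office -> Manager: Office=74: 9 rows → Manager takes values {A93, A90, A80, A48, A89} — violation — fails.
1 of the 4 dependencies holds.

1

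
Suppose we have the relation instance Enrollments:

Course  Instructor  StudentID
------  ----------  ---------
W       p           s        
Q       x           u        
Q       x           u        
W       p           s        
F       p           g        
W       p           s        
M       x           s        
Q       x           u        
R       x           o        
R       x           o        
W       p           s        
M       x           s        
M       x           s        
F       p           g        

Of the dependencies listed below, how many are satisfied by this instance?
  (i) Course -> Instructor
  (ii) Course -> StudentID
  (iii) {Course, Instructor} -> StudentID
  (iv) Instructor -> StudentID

3

(i) Course -> Instructor: every LHS value maps to a single RHS value — holds.
(ii) Course -> StudentID: every LHS value maps to a single RHS value — holds.
(iii) {Course, Instructor} -> StudentID: every LHS value maps to a single RHS value — holds.
(iv) Instructor -> StudentID: Instructor=p: 6 rows → StudentID takes values {s, g} — violation; Instructor=x: 8 rows → StudentID takes values {u, s, o} — violation — fails.
3 of the 4 dependencies hold.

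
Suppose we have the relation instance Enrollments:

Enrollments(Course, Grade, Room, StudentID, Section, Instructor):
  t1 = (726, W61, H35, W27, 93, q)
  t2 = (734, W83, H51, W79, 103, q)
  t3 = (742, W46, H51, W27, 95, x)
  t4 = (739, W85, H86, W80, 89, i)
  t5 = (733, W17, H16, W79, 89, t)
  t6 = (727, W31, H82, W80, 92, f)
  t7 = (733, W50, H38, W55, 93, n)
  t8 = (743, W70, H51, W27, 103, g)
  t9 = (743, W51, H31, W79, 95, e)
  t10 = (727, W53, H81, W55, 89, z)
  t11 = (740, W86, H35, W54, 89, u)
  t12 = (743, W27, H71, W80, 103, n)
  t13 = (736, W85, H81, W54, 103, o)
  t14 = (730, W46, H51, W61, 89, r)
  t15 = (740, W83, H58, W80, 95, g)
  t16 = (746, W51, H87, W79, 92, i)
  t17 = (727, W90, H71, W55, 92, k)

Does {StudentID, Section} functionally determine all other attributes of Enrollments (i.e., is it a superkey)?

Yes

All 17 rows have distinct {StudentID, Section} values, so {StudentID, Section} → (all attributes) holds and {StudentID, Section} is a superkey.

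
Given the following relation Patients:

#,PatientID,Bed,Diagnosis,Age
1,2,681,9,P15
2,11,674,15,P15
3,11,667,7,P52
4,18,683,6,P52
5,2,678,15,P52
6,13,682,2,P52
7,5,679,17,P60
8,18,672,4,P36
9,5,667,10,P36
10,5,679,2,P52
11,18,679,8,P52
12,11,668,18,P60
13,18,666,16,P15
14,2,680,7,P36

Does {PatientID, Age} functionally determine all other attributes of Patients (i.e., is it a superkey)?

Rows 4 and 11 have the same {PatientID, Age} value (PatientID=18, Age=P52) but are distinct tuples, so {PatientID, Age} does not determine every attribute — not a superkey.

No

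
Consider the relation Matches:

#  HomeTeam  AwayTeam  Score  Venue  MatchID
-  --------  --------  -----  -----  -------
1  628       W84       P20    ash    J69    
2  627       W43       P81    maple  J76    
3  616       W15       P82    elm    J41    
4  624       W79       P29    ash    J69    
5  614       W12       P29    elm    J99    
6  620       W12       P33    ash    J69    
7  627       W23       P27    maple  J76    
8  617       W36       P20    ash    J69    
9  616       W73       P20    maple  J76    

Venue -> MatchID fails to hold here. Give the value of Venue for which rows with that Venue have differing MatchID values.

elm

Venue=ash: rows 1, 4, 6, 8 → MatchID = J69, J69, J69, J69 ✓
Venue=maple: rows 2, 7, 9 → MatchID = J76, J76, J76 ✓
Venue=elm: rows 3, 5 → MatchID takes values {J41, J99} — violation
The only Venue value with inconsistent MatchID is Venue=elm.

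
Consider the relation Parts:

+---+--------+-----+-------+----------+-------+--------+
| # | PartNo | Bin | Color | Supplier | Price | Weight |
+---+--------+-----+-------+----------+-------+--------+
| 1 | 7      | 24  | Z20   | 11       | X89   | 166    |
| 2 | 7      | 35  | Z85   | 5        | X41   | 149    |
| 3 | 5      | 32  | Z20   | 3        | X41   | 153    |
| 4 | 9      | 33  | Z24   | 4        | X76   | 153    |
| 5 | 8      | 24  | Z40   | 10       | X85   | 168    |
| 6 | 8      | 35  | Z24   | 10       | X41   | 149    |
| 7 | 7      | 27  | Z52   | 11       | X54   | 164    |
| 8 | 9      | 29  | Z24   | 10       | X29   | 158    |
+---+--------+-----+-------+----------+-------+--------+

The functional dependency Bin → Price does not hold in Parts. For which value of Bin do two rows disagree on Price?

Bin=24: rows 1, 5 → Price takes values {X89, X85} — violation
Bin=35: rows 2, 6 → Price = X41, X41 ✓
Bin=32: row 3 → Price = X41 ✓
Bin=33: row 4 → Price = X76 ✓
Bin=27: row 7 → Price = X54 ✓
Bin=29: row 8 → Price = X29 ✓
The only Bin value with inconsistent Price is Bin=24.

24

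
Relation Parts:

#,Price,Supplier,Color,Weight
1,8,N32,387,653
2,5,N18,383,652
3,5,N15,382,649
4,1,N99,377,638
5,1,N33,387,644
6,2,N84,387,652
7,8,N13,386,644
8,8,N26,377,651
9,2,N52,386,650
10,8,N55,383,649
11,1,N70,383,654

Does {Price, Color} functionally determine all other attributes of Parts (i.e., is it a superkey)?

All 11 rows have distinct {Price, Color} values, so {Price, Color} → (all attributes) holds and {Price, Color} is a superkey.

Yes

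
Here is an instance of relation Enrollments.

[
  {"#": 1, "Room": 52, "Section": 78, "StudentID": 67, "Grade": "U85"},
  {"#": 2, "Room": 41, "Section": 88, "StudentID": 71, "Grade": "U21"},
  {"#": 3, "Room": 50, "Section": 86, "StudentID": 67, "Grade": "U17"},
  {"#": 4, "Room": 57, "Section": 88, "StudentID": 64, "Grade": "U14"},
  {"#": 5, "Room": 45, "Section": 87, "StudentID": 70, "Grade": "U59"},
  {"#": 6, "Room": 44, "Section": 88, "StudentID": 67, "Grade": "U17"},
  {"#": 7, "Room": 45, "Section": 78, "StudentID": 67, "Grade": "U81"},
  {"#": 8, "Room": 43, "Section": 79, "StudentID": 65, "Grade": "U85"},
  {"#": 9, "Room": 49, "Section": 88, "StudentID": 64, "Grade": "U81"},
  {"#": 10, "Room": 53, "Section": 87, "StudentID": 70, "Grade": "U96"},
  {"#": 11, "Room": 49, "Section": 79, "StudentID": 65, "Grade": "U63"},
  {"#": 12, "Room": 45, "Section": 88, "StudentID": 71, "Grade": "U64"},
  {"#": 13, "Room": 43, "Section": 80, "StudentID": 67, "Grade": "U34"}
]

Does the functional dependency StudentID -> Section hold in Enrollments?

StudentID=67: rows 1, 3, 6, 7, 13 → Section takes values {78, 86, 88, 80} — violation
StudentID=71: rows 2, 12 → Section = 88, 88 ✓
StudentID=64: rows 4, 9 → Section = 88, 88 ✓
StudentID=70: rows 5, 10 → Section = 87, 87 ✓
StudentID=65: rows 8, 11 → Section = 79, 79 ✓
Two rows agree on StudentID but differ on Section, so StudentID -> Section does not hold.

No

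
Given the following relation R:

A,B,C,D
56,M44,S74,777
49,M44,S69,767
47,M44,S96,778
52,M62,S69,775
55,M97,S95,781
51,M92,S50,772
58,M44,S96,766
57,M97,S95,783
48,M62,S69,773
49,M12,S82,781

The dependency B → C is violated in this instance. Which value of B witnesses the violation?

M44

B=M44: 4 rows → C takes values {S74, S69, S96} — violation
B=M62: 2 rows → C = S69, S69 ✓
B=M97: 2 rows → C = S95, S95 ✓
B=M92: 1 row → C = S50 ✓
B=M12: 1 row → C = S82 ✓
The only B value with inconsistent C is B=M44.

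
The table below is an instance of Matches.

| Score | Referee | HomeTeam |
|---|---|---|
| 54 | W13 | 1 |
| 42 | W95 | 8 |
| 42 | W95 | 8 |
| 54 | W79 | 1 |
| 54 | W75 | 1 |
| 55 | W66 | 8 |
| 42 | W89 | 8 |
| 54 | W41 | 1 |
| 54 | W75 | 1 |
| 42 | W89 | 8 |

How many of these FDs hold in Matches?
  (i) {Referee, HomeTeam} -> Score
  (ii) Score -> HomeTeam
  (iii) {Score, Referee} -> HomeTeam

(i) {Referee, HomeTeam} -> Score: every LHS value maps to a single RHS value — holds.
(ii) Score -> HomeTeam: every LHS value maps to a single RHS value — holds.
(iii) {Score, Referee} -> HomeTeam: every LHS value maps to a single RHS value — holds.
3 of the 3 dependencies hold.

3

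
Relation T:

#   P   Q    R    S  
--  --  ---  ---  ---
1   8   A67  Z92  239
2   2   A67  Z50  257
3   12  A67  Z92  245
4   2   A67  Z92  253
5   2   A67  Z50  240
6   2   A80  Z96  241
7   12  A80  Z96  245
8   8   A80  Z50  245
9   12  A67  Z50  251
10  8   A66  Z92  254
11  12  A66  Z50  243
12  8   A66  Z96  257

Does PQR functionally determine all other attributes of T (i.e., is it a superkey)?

No

Rows 2 and 5 have the same PQR value (P=2, Q=A67, R=Z50) but are distinct tuples, so PQR does not determine every attribute — not a superkey.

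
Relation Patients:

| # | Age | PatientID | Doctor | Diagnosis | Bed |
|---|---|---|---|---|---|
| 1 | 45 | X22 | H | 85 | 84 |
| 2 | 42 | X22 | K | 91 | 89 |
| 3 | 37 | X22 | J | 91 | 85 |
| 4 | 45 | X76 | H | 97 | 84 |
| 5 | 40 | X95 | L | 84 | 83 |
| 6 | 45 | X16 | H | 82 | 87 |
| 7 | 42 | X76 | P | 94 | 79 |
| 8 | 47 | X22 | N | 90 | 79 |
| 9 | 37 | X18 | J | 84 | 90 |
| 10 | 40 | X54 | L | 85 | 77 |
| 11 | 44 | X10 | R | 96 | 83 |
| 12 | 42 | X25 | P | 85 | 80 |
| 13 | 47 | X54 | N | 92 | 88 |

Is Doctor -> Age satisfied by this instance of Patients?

Doctor=H: rows 1, 4, 6 → Age = 45, 45, 45 ✓
Doctor=K: row 2 → Age = 42 ✓
Doctor=J: rows 3, 9 → Age = 37, 37 ✓
Doctor=L: rows 5, 10 → Age = 40, 40 ✓
Doctor=P: rows 7, 12 → Age = 42, 42 ✓
Doctor=N: rows 8, 13 → Age = 47, 47 ✓
Doctor=R: row 11 → Age = 44 ✓
Every Doctor value is associated with a single Age value, so Doctor -> Age holds.

Yes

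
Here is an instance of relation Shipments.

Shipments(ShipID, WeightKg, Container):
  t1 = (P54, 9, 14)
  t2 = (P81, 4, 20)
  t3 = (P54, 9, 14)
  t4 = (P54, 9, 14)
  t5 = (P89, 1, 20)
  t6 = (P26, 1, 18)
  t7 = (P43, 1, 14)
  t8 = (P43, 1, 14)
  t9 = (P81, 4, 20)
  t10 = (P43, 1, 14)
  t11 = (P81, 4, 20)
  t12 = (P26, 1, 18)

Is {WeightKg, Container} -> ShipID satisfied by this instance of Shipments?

Yes

(WeightKg=9, Container=14): rows 1, 3, 4 → ShipID = P54, P54, P54 ✓
(WeightKg=4, Container=20): rows 2, 9, 11 → ShipID = P81, P81, P81 ✓
(WeightKg=1, Container=20): row 5 → ShipID = P89 ✓
(WeightKg=1, Container=18): rows 6, 12 → ShipID = P26, P26 ✓
(WeightKg=1, Container=14): rows 7, 8, 10 → ShipID = P43, P43, P43 ✓
Every {WeightKg, Container} value is associated with a single ShipID value, so {WeightKg, Container} -> ShipID holds.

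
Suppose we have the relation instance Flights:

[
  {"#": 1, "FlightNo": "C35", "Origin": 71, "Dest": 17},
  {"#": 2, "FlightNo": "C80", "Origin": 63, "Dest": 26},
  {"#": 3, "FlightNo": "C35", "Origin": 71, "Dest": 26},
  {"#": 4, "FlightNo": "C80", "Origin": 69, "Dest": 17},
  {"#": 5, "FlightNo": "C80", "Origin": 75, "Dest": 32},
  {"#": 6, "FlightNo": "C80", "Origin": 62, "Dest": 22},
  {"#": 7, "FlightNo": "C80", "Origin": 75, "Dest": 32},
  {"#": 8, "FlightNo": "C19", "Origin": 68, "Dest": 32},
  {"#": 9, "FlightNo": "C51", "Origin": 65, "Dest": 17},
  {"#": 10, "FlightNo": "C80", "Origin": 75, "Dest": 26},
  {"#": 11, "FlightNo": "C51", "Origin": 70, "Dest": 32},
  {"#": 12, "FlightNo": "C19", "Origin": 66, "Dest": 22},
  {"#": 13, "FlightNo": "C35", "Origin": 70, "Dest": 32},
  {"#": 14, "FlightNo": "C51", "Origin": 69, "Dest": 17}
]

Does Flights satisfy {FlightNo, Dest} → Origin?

No

(FlightNo=C35, Dest=17): row 1 → Origin = 71 ✓
(FlightNo=C80, Dest=26): rows 2, 10 → Origin takes values {63, 75} — violation
(FlightNo=C35, Dest=26): row 3 → Origin = 71 ✓
(FlightNo=C80, Dest=17): row 4 → Origin = 69 ✓
(FlightNo=C80, Dest=32): rows 5, 7 → Origin = 75, 75 ✓
(FlightNo=C80, Dest=22): row 6 → Origin = 62 ✓
(FlightNo=C19, Dest=32): row 8 → Origin = 68 ✓
(FlightNo=C51, Dest=17): rows 9, 14 → Origin takes values {65, 69} — violation
(FlightNo=C51, Dest=32): row 11 → Origin = 70 ✓
(FlightNo=C19, Dest=22): row 12 → Origin = 66 ✓
(FlightNo=C35, Dest=32): row 13 → Origin = 70 ✓
Two rows agree on {FlightNo, Dest} but differ on Origin, so {FlightNo, Dest} → Origin does not hold.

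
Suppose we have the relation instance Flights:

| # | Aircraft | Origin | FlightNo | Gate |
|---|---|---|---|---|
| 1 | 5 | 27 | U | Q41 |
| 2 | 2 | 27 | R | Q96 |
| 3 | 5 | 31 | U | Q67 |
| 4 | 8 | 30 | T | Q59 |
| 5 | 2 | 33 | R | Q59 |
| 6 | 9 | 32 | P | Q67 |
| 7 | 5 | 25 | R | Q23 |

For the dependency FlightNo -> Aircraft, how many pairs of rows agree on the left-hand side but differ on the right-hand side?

2

FlightNo=U: all 2 rows agree on Aircraft — 0 pairs.
FlightNo=R: violating pairs (2,7), (5,7) — 2 pairs.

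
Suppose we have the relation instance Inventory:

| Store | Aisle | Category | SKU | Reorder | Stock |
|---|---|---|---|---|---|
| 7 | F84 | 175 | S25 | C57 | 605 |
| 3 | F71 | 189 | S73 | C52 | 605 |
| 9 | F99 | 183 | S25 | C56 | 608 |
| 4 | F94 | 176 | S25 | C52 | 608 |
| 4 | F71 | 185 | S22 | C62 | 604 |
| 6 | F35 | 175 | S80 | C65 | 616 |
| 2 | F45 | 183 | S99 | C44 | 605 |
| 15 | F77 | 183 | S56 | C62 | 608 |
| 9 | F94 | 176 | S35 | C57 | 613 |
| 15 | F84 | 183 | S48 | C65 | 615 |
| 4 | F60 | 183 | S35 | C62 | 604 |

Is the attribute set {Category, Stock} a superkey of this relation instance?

Two distinct rows share (Category=183, Stock=608), so {Category, Stock} does not determine every attribute — not a superkey.

No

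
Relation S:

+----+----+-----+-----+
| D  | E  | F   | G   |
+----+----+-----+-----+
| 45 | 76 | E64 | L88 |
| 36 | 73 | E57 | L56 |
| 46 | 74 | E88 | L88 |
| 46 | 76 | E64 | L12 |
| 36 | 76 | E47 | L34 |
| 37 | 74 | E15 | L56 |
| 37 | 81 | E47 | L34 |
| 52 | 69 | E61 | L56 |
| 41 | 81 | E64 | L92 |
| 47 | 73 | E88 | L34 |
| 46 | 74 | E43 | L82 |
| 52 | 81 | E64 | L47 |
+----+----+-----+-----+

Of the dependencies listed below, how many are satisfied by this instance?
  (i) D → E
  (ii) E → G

0

(i) D → E: D=36: 2 rows → E takes values {73, 76} — violation; D=46: 3 rows → E takes values {74, 76} — violation; D=37: 2 rows → E takes values {74, 81} — violation; D=52: 2 rows → E takes values {69, 81} — violation — fails.
(ii) E → G: E=76: 3 rows → G takes values {L88, L12, L34} — violation; E=73: 2 rows → G takes values {L56, L34} — violation; E=74: 3 rows → G takes values {L88, L56, L82} — violation; E=81: 3 rows → G takes values {L34, L92, L47} — violation — fails.
None of the 2 dependencies hold.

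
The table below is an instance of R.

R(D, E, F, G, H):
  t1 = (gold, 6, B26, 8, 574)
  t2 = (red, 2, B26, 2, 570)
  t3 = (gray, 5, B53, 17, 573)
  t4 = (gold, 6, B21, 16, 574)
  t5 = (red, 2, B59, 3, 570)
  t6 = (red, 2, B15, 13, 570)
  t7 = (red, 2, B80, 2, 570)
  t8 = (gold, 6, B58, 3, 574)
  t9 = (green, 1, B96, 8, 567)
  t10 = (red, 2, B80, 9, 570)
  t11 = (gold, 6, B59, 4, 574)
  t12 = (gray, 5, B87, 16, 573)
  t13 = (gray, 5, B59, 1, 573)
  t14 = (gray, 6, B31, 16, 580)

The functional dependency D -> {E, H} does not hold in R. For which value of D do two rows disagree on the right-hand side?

gray

D=gold: rows 1, 4, 8, 11 → {E,H} = (6, 574), (6, 574), (6, 574), (6, 574) ✓
D=red: rows 2, 5, 6, 7, 10 → {E,H} = (2, 570), (2, 570), (2, 570), (2, 570), (2, 570) ✓
D=gray: rows 3, 12, 13, 14 → {E,H} takes values {(5, 573), (6, 580)} — violation
D=green: row 9 → {E,H} = (1, 567) ✓
The only D value with inconsistent RHS is D=gray.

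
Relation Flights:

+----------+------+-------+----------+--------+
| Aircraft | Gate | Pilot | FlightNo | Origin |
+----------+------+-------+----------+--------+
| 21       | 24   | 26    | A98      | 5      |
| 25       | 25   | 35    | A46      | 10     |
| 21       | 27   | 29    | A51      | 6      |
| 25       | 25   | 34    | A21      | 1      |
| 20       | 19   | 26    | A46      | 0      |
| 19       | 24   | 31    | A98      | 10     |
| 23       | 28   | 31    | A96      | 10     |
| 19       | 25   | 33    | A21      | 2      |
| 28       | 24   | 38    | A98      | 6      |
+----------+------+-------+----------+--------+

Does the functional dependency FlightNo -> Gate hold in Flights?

No

FlightNo=A98: 3 rows → Gate = 24, 24, 24 ✓
FlightNo=A46: 2 rows → Gate takes values {25, 19} — violation
FlightNo=A51: 1 row → Gate = 27 ✓
FlightNo=A21: 2 rows → Gate = 25, 25 ✓
FlightNo=A96: 1 row → Gate = 28 ✓
Two rows agree on FlightNo but differ on Gate, so FlightNo -> Gate does not hold.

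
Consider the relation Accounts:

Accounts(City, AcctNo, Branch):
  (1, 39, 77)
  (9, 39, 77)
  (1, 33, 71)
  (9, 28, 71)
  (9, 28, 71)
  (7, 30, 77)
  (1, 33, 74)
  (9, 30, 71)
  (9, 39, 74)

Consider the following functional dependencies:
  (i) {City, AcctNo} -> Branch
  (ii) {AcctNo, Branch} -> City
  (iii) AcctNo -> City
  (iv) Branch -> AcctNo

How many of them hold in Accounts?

0

(i) {City, AcctNo} -> Branch: (City=9, AcctNo=39): 2 rows → Branch takes values {77, 74} — violation; (City=1, AcctNo=33): 2 rows → Branch takes values {71, 74} — violation — fails.
(ii) {AcctNo, Branch} -> City: (AcctNo=39, Branch=77): 2 rows → City takes values {1, 9} — violation — fails.
(iii) AcctNo -> City: AcctNo=39: 3 rows → City takes values {1, 9} — violation; AcctNo=30: 2 rows → City takes values {7, 9} — violation — fails.
(iv) Branch -> AcctNo: Branch=77: 3 rows → AcctNo takes values {39, 30} — violation; Branch=71: 4 rows → AcctNo takes values {33, 28, 30} — violation; Branch=74: 2 rows → AcctNo takes values {33, 39} — violation — fails.
None of the 4 dependencies hold.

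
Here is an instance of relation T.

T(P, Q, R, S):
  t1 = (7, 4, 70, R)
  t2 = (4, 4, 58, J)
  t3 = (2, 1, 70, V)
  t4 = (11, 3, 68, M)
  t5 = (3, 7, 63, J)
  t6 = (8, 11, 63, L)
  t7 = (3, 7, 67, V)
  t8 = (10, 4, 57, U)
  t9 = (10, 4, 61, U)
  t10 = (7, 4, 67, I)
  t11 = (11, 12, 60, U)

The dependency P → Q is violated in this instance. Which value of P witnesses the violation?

11

P=7: rows 1, 10 → Q = 4, 4 ✓
P=4: row 2 → Q = 4 ✓
P=2: row 3 → Q = 1 ✓
P=11: rows 4, 11 → Q takes values {3, 12} — violation
P=3: rows 5, 7 → Q = 7, 7 ✓
P=8: row 6 → Q = 11 ✓
P=10: rows 8, 9 → Q = 4, 4 ✓
The only P value with inconsistent Q is P=11.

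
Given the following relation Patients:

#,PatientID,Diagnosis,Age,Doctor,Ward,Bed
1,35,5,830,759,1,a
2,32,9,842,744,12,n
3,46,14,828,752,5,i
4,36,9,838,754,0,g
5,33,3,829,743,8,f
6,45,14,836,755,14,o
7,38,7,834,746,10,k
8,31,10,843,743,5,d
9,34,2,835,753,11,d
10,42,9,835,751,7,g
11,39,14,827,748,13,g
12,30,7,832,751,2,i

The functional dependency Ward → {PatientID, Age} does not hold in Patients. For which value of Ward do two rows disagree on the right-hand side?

5

Ward=1: row 1 → {PatientID,Age} = (35, 830) ✓
Ward=12: row 2 → {PatientID,Age} = (32, 842) ✓
Ward=5: rows 3, 8 → {PatientID,Age} takes values {(46, 828), (31, 843)} — violation
Ward=0: row 4 → {PatientID,Age} = (36, 838) ✓
Ward=8: row 5 → {PatientID,Age} = (33, 829) ✓
Ward=14: row 6 → {PatientID,Age} = (45, 836) ✓
Ward=10: row 7 → {PatientID,Age} = (38, 834) ✓
Ward=11: row 9 → {PatientID,Age} = (34, 835) ✓
Ward=7: row 10 → {PatientID,Age} = (42, 835) ✓
Ward=13: row 11 → {PatientID,Age} = (39, 827) ✓
Ward=2: row 12 → {PatientID,Age} = (30, 832) ✓
The only Ward value with inconsistent RHS is Ward=5.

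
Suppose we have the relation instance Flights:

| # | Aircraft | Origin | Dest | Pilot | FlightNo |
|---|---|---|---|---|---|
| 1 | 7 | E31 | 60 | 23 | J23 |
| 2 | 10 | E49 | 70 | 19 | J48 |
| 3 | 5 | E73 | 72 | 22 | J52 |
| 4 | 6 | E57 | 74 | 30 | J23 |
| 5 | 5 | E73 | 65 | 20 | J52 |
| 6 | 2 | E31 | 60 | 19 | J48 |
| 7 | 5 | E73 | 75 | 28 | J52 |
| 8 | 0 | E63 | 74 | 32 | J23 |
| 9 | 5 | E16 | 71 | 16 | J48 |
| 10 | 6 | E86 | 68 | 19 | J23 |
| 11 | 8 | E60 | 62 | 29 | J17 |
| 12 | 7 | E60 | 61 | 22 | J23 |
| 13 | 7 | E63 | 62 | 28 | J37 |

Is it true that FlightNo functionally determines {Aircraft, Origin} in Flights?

No

FlightNo=J23: rows 1, 4, 8, 10, 12 → {Aircraft,Origin} takes values {(7, E31), (6, E57), (0, E63), (6, E86), (7, E60)} — violation
FlightNo=J48: rows 2, 6, 9 → {Aircraft,Origin} takes values {(10, E49), (2, E31), (5, E16)} — violation
FlightNo=J52: rows 3, 5, 7 → {Aircraft,Origin} = (5, E73), (5, E73), (5, E73) ✓
FlightNo=J17: row 11 → {Aircraft,Origin} = (8, E60) ✓
FlightNo=J37: row 13 → {Aircraft,Origin} = (7, E63) ✓
Two rows agree on FlightNo but differ on {Aircraft, Origin}, so FlightNo → {Aircraft, Origin} does not hold.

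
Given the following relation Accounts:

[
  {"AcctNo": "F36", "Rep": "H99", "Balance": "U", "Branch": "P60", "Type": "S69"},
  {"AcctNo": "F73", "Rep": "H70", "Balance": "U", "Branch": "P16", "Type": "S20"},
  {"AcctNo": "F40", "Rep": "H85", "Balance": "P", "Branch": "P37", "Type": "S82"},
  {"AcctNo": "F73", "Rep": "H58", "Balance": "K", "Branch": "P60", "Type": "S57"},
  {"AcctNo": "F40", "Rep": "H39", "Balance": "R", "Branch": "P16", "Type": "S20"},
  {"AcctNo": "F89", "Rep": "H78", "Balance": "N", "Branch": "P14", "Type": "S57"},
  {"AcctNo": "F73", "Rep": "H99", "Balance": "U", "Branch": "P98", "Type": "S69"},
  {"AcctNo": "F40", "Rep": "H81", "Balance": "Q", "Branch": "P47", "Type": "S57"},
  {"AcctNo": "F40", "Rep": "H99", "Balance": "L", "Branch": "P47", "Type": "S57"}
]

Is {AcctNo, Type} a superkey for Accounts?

No

Two distinct rows share (AcctNo=F40, Type=S57), so {AcctNo, Type} does not determine every attribute — not a superkey.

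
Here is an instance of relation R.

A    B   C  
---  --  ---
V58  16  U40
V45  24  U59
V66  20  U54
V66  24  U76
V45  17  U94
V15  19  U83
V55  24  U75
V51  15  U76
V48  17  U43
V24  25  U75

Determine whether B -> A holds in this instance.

B=16: 1 row → A = V58 ✓
B=24: 3 rows → A takes values {V45, V66, V55} — violation
B=20: 1 row → A = V66 ✓
B=17: 2 rows → A takes values {V45, V48} — violation
B=19: 1 row → A = V15 ✓
B=15: 1 row → A = V51 ✓
B=25: 1 row → A = V24 ✓
Two rows agree on B but differ on A, so B -> A does not hold.

No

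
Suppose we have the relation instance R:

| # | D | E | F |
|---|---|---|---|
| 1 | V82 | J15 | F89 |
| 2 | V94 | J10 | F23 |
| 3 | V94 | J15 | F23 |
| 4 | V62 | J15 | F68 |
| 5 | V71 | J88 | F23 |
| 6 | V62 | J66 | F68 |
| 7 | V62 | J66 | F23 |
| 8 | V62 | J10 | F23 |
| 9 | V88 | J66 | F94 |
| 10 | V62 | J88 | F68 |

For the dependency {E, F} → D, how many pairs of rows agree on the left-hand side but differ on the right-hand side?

1

(E=J10, F=F23): violating pairs (2,8) — 1 pair.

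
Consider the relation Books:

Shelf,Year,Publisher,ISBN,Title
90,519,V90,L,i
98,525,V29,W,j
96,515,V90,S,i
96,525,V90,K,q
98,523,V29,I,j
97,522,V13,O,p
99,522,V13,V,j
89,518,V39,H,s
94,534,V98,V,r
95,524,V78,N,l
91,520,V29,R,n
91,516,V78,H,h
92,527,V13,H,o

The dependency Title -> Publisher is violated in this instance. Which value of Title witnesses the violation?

Title=i: 2 rows → Publisher = V90, V90 ✓
Title=j: 3 rows → Publisher takes values {V29, V13} — violation
Title=q: 1 row → Publisher = V90 ✓
Title=p: 1 row → Publisher = V13 ✓
Title=s: 1 row → Publisher = V39 ✓
Title=r: 1 row → Publisher = V98 ✓
Title=l: 1 row → Publisher = V78 ✓
Title=n: 1 row → Publisher = V29 ✓
Title=h: 1 row → Publisher = V78 ✓
Title=o: 1 row → Publisher = V13 ✓
The only Title value with inconsistent Publisher is Title=j.

j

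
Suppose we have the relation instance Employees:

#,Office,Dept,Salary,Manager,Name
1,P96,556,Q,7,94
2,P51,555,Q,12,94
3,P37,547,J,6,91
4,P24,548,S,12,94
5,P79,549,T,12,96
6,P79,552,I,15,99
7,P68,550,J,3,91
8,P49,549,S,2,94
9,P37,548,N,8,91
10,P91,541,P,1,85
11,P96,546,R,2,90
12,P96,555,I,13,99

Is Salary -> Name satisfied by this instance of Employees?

Yes

Salary=Q: rows 1, 2 → Name = 94, 94 ✓
Salary=J: rows 3, 7 → Name = 91, 91 ✓
Salary=S: rows 4, 8 → Name = 94, 94 ✓
Salary=T: row 5 → Name = 96 ✓
Salary=I: rows 6, 12 → Name = 99, 99 ✓
Salary=N: row 9 → Name = 91 ✓
Salary=P: row 10 → Name = 85 ✓
Salary=R: row 11 → Name = 90 ✓
Every Salary value is associated with a single Name value, so Salary -> Name holds.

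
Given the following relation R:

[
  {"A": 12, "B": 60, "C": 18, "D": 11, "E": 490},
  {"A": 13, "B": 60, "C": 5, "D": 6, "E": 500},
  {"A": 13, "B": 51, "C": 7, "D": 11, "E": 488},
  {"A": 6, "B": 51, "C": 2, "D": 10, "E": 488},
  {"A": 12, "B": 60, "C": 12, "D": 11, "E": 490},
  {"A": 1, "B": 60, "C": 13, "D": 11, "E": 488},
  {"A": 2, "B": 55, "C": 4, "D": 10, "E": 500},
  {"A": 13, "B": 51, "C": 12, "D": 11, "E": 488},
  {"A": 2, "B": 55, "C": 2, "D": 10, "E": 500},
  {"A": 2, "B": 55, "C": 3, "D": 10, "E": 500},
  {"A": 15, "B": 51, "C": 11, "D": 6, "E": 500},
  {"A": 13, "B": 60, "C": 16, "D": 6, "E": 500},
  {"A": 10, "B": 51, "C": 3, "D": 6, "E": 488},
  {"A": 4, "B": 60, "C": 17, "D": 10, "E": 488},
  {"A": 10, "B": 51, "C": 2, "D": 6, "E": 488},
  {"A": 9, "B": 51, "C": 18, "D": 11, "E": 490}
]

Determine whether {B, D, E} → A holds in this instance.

(B=60, D=11, E=490): 2 rows → A = 12, 12 ✓
(B=60, D=6, E=500): 2 rows → A = 13, 13 ✓
(B=51, D=11, E=488): 2 rows → A = 13, 13 ✓
(B=51, D=10, E=488): 1 row → A = 6 ✓
(B=60, D=11, E=488): 1 row → A = 1 ✓
(B=55, D=10, E=500): 3 rows → A = 2, 2, 2 ✓
(B=51, D=6, E=500): 1 row → A = 15 ✓
(B=51, D=6, E=488): 2 rows → A = 10, 10 ✓
(B=60, D=10, E=488): 1 row → A = 4 ✓
(B=51, D=11, E=490): 1 row → A = 9 ✓
Every {B, D, E} value is associated with a single A value, so {B, D, E} → A holds.

Yes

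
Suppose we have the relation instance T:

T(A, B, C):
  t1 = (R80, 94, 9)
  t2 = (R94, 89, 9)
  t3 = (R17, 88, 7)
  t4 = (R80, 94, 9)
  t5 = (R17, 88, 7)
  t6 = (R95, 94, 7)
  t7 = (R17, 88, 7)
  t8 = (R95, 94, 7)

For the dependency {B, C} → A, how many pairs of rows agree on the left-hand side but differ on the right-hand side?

(B=94, C=9): all 2 rows agree on A — 0 pairs.
(B=88, C=7): all 3 rows agree on A — 0 pairs.
(B=94, C=7): all 2 rows agree on A — 0 pairs.

0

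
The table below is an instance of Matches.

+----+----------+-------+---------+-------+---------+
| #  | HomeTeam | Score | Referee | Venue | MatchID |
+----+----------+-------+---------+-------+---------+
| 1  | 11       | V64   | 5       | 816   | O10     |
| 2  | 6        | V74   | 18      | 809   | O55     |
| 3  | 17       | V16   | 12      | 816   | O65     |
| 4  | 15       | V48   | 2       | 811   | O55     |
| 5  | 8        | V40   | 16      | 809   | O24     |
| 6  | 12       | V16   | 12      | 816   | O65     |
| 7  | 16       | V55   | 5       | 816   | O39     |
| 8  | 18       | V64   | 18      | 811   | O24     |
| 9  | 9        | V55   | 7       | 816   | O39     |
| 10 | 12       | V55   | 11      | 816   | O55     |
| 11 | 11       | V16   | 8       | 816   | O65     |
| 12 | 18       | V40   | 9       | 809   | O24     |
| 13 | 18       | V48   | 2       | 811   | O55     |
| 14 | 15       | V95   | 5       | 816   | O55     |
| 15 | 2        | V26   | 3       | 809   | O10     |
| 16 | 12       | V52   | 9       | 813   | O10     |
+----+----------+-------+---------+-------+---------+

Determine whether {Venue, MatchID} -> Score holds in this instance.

(Venue=816, MatchID=O10): row 1 → Score = V64 ✓
(Venue=809, MatchID=O55): row 2 → Score = V74 ✓
(Venue=816, MatchID=O65): rows 3, 6, 11 → Score = V16, V16, V16 ✓
(Venue=811, MatchID=O55): rows 4, 13 → Score = V48, V48 ✓
(Venue=809, MatchID=O24): rows 5, 12 → Score = V40, V40 ✓
(Venue=816, MatchID=O39): rows 7, 9 → Score = V55, V55 ✓
(Venue=811, MatchID=O24): row 8 → Score = V64 ✓
(Venue=816, MatchID=O55): rows 10, 14 → Score takes values {V55, V95} — violation
(Venue=809, MatchID=O10): row 15 → Score = V26 ✓
(Venue=813, MatchID=O10): row 16 → Score = V52 ✓
Two rows agree on {Venue, MatchID} but differ on Score, so {Venue, MatchID} -> Score does not hold.

No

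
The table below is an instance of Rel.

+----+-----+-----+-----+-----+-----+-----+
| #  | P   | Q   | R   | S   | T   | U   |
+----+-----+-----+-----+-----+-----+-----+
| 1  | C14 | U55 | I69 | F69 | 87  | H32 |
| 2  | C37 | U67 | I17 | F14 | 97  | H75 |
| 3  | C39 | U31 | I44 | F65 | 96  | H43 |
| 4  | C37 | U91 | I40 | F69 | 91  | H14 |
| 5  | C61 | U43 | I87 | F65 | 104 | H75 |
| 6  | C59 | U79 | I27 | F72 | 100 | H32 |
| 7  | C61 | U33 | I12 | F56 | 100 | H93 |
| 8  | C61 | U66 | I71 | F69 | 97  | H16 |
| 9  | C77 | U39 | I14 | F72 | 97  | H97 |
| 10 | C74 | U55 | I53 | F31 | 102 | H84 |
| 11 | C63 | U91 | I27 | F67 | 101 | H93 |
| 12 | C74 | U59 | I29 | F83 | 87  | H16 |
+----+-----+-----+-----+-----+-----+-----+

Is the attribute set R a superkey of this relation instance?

Rows 6 and 11 have the same R value R=I27 but are distinct tuples, so R does not determine every attribute — not a superkey.

No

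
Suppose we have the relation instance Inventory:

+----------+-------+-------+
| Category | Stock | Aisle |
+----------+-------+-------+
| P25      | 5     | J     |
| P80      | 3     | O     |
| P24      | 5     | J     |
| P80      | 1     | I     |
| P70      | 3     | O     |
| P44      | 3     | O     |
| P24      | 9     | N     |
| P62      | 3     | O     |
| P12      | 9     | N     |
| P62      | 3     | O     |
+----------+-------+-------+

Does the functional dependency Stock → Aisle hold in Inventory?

Stock=5: 2 rows → Aisle = J, J ✓
Stock=3: 5 rows → Aisle = O, O, O, O, O ✓
Stock=1: 1 row → Aisle = I ✓
Stock=9: 2 rows → Aisle = N, N ✓
Every Stock value is associated with a single Aisle value, so Stock → Aisle holds.

Yes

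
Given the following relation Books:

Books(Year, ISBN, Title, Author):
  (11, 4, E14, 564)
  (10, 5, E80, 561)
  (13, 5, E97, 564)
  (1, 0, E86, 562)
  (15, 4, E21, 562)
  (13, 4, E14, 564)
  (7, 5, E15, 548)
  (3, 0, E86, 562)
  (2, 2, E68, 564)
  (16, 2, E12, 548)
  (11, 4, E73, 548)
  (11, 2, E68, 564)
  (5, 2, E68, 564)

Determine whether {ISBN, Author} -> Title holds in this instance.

(ISBN=4, Author=564): 2 rows → Title = E14, E14 ✓
(ISBN=5, Author=561): 1 row → Title = E80 ✓
(ISBN=5, Author=564): 1 row → Title = E97 ✓
(ISBN=0, Author=562): 2 rows → Title = E86, E86 ✓
(ISBN=4, Author=562): 1 row → Title = E21 ✓
(ISBN=5, Author=548): 1 row → Title = E15 ✓
(ISBN=2, Author=564): 3 rows → Title = E68, E68, E68 ✓
(ISBN=2, Author=548): 1 row → Title = E12 ✓
(ISBN=4, Author=548): 1 row → Title = E73 ✓
Every {ISBN, Author} value is associated with a single Title value, so {ISBN, Author} -> Title holds.

Yes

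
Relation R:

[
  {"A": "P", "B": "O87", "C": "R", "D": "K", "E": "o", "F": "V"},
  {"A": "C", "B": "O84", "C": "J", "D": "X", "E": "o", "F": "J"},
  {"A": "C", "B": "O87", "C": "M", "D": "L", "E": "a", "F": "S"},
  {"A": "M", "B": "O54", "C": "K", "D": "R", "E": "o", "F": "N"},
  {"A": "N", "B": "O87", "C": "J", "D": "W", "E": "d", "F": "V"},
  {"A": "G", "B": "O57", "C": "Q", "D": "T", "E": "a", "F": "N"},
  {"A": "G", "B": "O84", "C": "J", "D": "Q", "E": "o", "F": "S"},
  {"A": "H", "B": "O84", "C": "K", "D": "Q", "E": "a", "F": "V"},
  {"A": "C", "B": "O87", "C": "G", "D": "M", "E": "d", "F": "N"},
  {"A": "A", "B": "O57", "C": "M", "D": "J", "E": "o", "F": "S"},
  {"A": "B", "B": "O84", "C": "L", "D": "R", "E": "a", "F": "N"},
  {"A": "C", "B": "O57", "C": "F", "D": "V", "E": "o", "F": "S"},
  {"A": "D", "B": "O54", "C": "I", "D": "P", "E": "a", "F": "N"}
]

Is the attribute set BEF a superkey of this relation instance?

No

Two distinct rows share (B=O57, E=o, F=S), so BEF does not determine every attribute — not a superkey.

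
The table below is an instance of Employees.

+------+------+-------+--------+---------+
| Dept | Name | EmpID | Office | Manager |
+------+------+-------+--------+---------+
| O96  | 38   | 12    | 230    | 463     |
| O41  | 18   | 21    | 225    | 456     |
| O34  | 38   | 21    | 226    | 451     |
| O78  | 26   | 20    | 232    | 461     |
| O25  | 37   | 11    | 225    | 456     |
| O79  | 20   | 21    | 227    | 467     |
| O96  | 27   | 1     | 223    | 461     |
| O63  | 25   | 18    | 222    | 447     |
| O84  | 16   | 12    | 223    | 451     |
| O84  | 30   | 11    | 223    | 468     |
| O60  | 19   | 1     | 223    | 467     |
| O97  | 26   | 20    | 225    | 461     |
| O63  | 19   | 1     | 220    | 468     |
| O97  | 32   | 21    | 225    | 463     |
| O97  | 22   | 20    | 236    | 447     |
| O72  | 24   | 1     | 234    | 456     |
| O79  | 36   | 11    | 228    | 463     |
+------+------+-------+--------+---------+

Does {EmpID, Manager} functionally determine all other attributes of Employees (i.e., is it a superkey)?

Two distinct rows share (EmpID=20, Manager=461), so {EmpID, Manager} does not determine every attribute — not a superkey.

No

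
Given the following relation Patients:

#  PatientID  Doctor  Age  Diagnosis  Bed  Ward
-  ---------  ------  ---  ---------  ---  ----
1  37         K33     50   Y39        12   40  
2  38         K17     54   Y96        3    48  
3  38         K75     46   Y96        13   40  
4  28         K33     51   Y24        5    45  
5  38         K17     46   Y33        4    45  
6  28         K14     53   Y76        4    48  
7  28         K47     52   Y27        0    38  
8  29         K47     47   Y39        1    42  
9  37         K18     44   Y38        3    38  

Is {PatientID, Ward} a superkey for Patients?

All 9 rows have distinct {PatientID, Ward} values, so {PatientID, Ward} → (all attributes) holds and {PatientID, Ward} is a superkey.

Yes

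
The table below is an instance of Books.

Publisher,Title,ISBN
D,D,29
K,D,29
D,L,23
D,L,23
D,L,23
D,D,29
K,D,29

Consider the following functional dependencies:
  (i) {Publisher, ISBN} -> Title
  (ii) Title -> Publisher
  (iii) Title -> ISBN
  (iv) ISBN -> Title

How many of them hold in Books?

(i) {Publisher, ISBN} -> Title: every LHS value maps to a single RHS value — holds.
(ii) Title -> Publisher: Title=D: 4 rows → Publisher takes values {D, K} — violation — fails.
(iii) Title -> ISBN: every LHS value maps to a single RHS value — holds.
(iv) ISBN -> Title: every LHS value maps to a single RHS value — holds.
3 of the 4 dependencies hold.

3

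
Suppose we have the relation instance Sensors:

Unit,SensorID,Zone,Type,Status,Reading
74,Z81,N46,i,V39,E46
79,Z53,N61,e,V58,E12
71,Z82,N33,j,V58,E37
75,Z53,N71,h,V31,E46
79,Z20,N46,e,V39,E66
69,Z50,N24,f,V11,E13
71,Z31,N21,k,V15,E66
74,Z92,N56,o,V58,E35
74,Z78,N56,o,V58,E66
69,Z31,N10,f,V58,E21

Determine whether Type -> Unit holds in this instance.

Type=i: 1 row → Unit = 74 ✓
Type=e: 2 rows → Unit = 79, 79 ✓
Type=j: 1 row → Unit = 71 ✓
Type=h: 1 row → Unit = 75 ✓
Type=f: 2 rows → Unit = 69, 69 ✓
Type=k: 1 row → Unit = 71 ✓
Type=o: 2 rows → Unit = 74, 74 ✓
Every Type value is associated with a single Unit value, so Type -> Unit holds.

Yes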